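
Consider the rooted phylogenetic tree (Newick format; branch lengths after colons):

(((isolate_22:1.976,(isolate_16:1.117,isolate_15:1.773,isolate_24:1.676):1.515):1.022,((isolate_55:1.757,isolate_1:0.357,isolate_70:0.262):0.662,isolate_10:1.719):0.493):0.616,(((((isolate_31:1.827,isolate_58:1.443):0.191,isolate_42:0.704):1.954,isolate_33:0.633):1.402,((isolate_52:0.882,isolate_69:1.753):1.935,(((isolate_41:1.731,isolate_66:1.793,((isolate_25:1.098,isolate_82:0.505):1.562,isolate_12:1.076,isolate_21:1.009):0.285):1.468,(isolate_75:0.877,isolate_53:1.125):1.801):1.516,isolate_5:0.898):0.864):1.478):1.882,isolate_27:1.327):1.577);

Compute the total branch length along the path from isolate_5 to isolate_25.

The path runs isolate_5 → … → MRCA → … → isolate_25; the MRCA is the node subtending (((isolate_41,isolate_66,((isolate_25,isolate_82),isolate_12,isolate_21)),(isolate_75,isolate_53)),isolate_5).
Branch lengths along that path: 0.898 + 1.516 + 1.468 + 0.285 + 1.562 + 1.098 = 6.827.

6.827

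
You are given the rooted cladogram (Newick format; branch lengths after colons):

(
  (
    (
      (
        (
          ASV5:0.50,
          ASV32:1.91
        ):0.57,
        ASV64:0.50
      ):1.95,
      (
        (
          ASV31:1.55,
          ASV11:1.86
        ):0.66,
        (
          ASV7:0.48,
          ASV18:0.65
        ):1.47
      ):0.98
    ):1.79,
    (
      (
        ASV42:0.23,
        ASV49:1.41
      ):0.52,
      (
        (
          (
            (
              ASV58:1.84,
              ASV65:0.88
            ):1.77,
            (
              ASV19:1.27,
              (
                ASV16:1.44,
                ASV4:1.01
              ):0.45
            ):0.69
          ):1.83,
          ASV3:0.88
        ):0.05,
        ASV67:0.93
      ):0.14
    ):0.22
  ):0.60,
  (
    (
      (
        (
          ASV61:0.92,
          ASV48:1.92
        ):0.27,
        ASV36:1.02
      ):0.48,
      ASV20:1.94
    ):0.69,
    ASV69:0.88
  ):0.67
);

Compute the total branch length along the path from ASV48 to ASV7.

The path runs ASV48 → … → MRCA → … → ASV7; the MRCA is the root of the tree.
Branch lengths along that path: 1.92 + 0.27 + 0.48 + 0.69 + 0.67 + 0.60 + 1.79 + 0.98 + 1.47 + 0.48 = 9.35.

9.35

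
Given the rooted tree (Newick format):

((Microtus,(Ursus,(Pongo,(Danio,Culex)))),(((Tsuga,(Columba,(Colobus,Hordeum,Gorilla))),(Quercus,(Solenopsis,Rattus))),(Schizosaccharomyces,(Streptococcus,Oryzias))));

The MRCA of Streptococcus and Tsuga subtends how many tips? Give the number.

The MRCA of Streptococcus and Tsuga is the node subtending (((Tsuga,(Columba,(Colobus,Hordeum,Gorilla))),(Quercus,(Solenopsis,Rattus))),(Schizosaccharomyces,(Streptococcus,Oryzias))).
That clade contains 11 terminal taxa: Colobus, Columba, Gorilla, Hordeum, Oryzias, Quercus, Rattus, Schizosaccharomyces, Solenopsis, Streptococcus, Tsuga.

11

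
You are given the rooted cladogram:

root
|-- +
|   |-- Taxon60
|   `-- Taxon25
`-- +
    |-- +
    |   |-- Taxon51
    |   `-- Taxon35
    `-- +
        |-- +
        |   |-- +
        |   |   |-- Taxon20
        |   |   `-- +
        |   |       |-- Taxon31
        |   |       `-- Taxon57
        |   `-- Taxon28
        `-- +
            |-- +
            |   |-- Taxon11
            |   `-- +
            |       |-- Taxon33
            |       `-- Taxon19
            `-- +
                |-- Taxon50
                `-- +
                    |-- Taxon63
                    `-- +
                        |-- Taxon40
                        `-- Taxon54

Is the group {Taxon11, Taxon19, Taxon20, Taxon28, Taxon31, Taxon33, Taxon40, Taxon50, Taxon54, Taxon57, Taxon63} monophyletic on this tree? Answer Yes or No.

Yes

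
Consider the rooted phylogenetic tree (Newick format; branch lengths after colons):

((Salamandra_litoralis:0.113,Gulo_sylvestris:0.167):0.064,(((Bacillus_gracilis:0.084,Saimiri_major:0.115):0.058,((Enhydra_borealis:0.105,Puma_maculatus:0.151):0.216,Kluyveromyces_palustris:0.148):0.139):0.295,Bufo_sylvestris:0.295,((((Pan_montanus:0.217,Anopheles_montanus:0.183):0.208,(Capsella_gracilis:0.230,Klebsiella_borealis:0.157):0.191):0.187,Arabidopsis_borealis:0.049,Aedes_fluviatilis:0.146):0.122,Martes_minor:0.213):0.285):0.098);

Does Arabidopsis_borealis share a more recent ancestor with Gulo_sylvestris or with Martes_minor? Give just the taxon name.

Martes_minor

The MRCA of Arabidopsis_borealis and Martes_minor subtends ((((Pan_montanus,Anopheles_montanus),(Capsella_gracilis,Klebsiella_borealis)),Arabidopsis_borealis,Aedes_fluviatilis),Martes_minor) (7 taxa).
The MRCA of Arabidopsis_borealis and Gulo_sylvestris is the root, subtending the entire tree (15 taxa).
The first is nested inside the second, so Arabidopsis_borealis shares a more recent common ancestor with Martes_minor.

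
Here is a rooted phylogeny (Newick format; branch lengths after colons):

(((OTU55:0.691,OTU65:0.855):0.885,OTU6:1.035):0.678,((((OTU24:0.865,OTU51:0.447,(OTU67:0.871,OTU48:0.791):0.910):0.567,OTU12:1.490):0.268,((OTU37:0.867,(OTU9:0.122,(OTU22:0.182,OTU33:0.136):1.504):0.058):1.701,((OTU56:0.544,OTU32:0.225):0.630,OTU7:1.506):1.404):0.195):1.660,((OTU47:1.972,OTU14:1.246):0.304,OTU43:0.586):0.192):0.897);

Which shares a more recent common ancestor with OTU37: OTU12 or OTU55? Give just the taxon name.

OTU12

The MRCA of OTU37 and OTU12 subtends (((OTU24,OTU51,(OTU67,OTU48)),OTU12),((OTU37,(OTU9,(OTU22,OTU33))),((OTU56,OTU32),OTU7))) (12 taxa).
The MRCA of OTU37 and OTU55 is the root, subtending the entire tree (18 taxa).
The first is nested inside the second, so OTU37 shares a more recent common ancestor with OTU12.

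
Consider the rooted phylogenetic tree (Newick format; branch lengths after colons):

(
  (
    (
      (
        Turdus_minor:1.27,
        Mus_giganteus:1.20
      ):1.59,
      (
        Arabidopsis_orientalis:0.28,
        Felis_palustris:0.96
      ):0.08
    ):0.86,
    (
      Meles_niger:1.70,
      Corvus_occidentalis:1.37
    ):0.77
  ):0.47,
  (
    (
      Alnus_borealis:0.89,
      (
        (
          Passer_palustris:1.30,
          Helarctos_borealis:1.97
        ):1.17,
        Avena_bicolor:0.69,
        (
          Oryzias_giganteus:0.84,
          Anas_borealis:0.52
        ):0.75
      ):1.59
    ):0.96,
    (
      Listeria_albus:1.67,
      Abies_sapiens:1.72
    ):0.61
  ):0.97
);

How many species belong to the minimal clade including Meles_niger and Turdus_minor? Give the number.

The MRCA of Meles_niger and Turdus_minor is the node subtending (((Turdus_minor,Mus_giganteus),(Arabidopsis_orientalis,Felis_palustris)),(Meles_niger,Corvus_occidentalis)).
That clade contains 6 terminal taxa: Arabidopsis_orientalis, Corvus_occidentalis, Felis_palustris, Meles_niger, Mus_giganteus, Turdus_minor.

6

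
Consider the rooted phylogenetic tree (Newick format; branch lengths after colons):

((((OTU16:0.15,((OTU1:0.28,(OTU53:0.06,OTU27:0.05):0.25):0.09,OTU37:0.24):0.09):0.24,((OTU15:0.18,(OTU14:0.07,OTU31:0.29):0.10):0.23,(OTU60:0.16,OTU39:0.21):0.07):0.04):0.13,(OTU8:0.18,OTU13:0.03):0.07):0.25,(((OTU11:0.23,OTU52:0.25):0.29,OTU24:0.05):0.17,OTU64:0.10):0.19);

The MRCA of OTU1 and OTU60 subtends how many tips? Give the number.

The MRCA of OTU1 and OTU60 is the node subtending ((OTU16,((OTU1,(OTU53,OTU27)),OTU37)),((OTU15,(OTU14,OTU31)),(OTU60,OTU39))).
That clade contains 10 terminal taxa: OTU1, OTU14, OTU15, OTU16, OTU27, OTU31, OTU37, OTU39, OTU53, OTU60.

10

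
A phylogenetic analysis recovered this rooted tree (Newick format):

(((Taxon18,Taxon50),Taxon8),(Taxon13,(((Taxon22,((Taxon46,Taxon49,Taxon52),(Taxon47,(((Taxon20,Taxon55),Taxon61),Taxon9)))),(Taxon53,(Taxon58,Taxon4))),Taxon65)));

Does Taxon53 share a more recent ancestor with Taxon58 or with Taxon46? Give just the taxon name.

The MRCA of Taxon53 and Taxon58 subtends (Taxon53,(Taxon58,Taxon4)) (3 taxa).
The MRCA of Taxon53 and Taxon46 subtends ((Taxon22,((Taxon46,Taxon49,Taxon52),(Taxon47,(((Taxon20,Taxon55),Taxon61),Taxon9)))),(Taxon53,(Taxon58,Taxon4))) (12 taxa).
The first is nested inside the second, so Taxon53 shares a more recent common ancestor with Taxon58.

Taxon58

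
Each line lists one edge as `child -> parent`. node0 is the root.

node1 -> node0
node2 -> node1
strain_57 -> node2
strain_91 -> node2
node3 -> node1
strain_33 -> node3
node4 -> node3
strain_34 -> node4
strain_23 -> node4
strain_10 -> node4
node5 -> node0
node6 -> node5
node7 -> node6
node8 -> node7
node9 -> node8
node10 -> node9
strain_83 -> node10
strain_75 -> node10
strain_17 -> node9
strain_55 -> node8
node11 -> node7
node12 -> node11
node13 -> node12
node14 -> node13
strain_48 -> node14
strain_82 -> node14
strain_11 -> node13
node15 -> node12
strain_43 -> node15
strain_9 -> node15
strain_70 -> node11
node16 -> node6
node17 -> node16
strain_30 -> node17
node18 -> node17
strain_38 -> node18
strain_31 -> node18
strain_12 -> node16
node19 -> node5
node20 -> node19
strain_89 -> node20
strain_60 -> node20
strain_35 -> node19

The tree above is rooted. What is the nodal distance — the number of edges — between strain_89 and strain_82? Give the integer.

10

The MRCA of strain_89 and strain_82 is the node subtending ((((((strain_83,strain_75),strain_17),strain_55),((((strain_48,strain_82),strain_11),(strain_43,strain_9)),strain_70)),((strain_30,(strain_38,strain_31)),strain_12)),((strain_89,strain_60),strain_35)).
From strain_89 up to that node: 3 branches. From strain_82 up to the same node: 7 branches. Total: 3 + 7 = 10.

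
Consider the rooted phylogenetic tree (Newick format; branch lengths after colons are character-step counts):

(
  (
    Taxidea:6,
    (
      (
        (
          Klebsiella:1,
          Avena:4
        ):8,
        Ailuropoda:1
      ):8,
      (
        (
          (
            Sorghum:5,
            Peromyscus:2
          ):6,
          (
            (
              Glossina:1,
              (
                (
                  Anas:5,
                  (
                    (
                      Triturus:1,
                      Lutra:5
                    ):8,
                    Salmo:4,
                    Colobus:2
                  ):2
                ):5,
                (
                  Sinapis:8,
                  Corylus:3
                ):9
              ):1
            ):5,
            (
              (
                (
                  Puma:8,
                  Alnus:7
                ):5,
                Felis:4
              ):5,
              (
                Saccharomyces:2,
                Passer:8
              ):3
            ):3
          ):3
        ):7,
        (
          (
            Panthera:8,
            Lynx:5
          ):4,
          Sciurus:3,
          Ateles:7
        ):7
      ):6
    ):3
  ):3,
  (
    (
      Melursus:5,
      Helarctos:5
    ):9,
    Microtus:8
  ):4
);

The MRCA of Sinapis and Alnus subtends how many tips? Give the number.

13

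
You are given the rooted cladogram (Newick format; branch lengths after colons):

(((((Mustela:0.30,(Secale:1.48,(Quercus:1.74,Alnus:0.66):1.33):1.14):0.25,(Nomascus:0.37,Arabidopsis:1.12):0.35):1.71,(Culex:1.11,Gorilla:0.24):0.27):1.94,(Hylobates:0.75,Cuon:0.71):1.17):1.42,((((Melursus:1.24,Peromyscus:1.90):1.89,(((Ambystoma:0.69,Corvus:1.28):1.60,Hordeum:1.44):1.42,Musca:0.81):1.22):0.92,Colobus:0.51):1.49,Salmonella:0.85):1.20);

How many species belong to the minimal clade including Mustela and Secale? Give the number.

4

The MRCA of Mustela and Secale is the node subtending (Mustela,(Secale,(Quercus,Alnus))).
That clade contains 4 terminal taxa: Alnus, Mustela, Quercus, Secale.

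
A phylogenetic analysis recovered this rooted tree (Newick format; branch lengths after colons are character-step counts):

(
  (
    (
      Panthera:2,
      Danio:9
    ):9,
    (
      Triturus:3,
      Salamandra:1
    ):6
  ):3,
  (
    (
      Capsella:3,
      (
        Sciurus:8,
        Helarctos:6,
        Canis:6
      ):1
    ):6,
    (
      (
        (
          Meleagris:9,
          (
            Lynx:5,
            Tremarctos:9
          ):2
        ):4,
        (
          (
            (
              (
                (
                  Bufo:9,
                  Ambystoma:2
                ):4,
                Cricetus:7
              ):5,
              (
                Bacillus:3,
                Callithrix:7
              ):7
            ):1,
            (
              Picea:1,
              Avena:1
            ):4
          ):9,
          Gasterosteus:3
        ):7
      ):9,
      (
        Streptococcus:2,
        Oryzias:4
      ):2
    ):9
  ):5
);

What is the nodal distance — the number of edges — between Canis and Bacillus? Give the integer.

The MRCA of Canis and Bacillus is the node subtending ((Capsella,(Sciurus,Helarctos,Canis)),(((Meleagris,(Lynx,Tremarctos)),(((((Bufo,Ambystoma),Cricetus),(Bacillus,Callithrix)),(Picea,Avena)),Gasterosteus)),(Streptococcus,Oryzias))).
From Canis up to that node: 3 branches. From Bacillus up to the same node: 7 branches. Total: 3 + 7 = 10.

10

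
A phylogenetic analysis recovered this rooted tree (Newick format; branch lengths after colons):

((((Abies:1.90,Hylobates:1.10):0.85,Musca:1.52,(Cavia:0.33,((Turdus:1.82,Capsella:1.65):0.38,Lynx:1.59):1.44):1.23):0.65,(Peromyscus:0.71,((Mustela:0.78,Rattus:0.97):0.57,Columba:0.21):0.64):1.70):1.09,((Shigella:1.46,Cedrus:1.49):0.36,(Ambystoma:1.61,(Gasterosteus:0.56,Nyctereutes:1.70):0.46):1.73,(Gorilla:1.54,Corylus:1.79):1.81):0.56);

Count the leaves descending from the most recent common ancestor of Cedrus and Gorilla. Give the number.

The MRCA of Cedrus and Gorilla is the node subtending ((Shigella,Cedrus),(Ambystoma,(Gasterosteus,Nyctereutes)),(Gorilla,Corylus)).
That clade contains 7 terminal taxa: Ambystoma, Cedrus, Corylus, Gasterosteus, Gorilla, Nyctereutes, Shigella.

7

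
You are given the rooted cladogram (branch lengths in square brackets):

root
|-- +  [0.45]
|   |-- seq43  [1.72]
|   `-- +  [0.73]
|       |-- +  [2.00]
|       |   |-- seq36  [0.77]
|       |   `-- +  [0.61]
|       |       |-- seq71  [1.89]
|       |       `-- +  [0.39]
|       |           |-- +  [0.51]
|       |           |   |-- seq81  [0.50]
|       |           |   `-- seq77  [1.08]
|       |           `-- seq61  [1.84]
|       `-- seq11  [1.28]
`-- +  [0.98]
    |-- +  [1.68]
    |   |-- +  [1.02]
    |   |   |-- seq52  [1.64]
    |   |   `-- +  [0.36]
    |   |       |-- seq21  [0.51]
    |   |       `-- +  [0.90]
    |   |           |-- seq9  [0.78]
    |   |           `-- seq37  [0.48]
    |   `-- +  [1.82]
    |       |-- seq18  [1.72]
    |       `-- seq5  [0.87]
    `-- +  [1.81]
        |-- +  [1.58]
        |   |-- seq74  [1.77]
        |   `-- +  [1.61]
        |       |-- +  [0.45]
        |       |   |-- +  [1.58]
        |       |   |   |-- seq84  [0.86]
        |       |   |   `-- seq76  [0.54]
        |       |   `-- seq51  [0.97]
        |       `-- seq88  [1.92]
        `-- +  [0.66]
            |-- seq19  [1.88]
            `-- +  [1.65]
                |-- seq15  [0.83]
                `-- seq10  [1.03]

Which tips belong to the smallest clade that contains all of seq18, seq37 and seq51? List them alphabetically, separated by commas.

seq10, seq15, seq18, seq19, seq21, seq37, seq5, seq51, seq52, seq74, seq76, seq84, seq88, seq9

Tracing seq18: it sits inside (seq18,seq5).
Tracing seq37: it sits inside (seq9,seq37).
Tracing seq51: it sits inside ((seq84,seq76),seq51).
The smallest clade enclosing all 3 is (((seq52,(seq21,(seq9,seq37))),(seq18,seq5)),((seq74,(((seq84,seq76),seq51),seq88)),(seq19,(seq15,seq10)))); the answer is its 14 terminal taxa in alphabetical order.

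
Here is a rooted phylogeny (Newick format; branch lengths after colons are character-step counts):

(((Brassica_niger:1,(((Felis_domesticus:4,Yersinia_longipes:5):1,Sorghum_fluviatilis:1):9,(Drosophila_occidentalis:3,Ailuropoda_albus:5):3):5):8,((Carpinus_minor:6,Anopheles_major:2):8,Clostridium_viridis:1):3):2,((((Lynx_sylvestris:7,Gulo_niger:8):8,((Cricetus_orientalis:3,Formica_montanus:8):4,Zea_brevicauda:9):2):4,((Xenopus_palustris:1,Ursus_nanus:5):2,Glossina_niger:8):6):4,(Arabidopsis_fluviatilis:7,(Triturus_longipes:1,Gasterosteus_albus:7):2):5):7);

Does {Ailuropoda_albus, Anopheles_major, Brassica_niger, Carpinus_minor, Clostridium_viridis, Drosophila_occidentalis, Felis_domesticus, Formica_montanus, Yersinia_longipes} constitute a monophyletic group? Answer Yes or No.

No

The MRCA of the listed taxa is the root, so the smallest clade containing them is the whole tree.
That clade also contains Arabidopsis_fluviatilis, Cricetus_orientalis, Gasterosteus_albus, Glossina_niger, Gulo_niger, Lynx_sylvestris, Sorghum_fluviatilis, Triturus_longipes, Ursus_nanus, Xenopus_palustris, Zea_brevicauda, which are not in the proposed group, so the group is not monophyletic.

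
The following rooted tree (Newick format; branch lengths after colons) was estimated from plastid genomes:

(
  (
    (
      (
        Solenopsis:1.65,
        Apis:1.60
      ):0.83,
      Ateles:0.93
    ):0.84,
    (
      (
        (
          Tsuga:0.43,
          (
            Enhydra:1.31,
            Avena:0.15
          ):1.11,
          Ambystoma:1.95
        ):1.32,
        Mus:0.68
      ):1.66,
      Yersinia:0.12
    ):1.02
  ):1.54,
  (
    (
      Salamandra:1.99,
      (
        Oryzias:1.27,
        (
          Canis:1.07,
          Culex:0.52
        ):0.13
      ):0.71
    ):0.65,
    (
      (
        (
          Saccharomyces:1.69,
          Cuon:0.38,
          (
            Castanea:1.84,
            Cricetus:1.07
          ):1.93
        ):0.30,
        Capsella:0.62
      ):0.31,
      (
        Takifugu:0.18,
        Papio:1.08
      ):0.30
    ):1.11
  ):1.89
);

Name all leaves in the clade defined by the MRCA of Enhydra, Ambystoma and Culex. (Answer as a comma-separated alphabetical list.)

Tracing Enhydra: it sits inside (Enhydra,Avena).
Tracing Ambystoma: it sits inside (Tsuga,(Enhydra,Avena),Ambystoma).
Tracing Culex: it sits inside (Canis,Culex).
The smallest clade enclosing all 3 is the whole tree (their MRCA is the root), so the answer is all 20 tips in alphabetical order.

Ambystoma, Apis, Ateles, Avena, Canis, Capsella, Castanea, Cricetus, Culex, Cuon, Enhydra, Mus, Oryzias, Papio, Saccharomyces, Salamandra, Solenopsis, Takifugu, Tsuga, Yersinia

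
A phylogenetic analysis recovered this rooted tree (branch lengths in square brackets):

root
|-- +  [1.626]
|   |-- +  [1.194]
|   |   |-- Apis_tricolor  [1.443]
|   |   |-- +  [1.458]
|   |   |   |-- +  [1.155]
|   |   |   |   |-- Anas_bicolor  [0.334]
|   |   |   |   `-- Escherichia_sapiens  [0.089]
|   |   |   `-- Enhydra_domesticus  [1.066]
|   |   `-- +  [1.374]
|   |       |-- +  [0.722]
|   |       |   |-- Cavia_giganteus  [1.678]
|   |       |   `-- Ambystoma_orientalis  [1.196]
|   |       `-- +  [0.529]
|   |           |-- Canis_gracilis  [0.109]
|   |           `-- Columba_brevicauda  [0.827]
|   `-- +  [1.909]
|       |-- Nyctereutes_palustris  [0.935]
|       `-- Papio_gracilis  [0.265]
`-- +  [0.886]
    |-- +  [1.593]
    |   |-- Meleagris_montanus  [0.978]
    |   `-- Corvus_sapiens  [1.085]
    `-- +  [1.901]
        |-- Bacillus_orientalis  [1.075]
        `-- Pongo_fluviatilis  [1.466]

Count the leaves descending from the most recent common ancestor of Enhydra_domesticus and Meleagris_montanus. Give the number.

14

The MRCA of Enhydra_domesticus and Meleagris_montanus is the root, so the clade is the entire tree.
That clade contains 14 terminal taxa: Ambystoma_orientalis, Anas_bicolor, Apis_tricolor, Bacillus_orientalis, Canis_gracilis, Cavia_giganteus, Columba_brevicauda, Corvus_sapiens, Enhydra_domesticus, Escherichia_sapiens, Meleagris_montanus, Nyctereutes_palustris, Papio_gracilis, Pongo_fluviatilis.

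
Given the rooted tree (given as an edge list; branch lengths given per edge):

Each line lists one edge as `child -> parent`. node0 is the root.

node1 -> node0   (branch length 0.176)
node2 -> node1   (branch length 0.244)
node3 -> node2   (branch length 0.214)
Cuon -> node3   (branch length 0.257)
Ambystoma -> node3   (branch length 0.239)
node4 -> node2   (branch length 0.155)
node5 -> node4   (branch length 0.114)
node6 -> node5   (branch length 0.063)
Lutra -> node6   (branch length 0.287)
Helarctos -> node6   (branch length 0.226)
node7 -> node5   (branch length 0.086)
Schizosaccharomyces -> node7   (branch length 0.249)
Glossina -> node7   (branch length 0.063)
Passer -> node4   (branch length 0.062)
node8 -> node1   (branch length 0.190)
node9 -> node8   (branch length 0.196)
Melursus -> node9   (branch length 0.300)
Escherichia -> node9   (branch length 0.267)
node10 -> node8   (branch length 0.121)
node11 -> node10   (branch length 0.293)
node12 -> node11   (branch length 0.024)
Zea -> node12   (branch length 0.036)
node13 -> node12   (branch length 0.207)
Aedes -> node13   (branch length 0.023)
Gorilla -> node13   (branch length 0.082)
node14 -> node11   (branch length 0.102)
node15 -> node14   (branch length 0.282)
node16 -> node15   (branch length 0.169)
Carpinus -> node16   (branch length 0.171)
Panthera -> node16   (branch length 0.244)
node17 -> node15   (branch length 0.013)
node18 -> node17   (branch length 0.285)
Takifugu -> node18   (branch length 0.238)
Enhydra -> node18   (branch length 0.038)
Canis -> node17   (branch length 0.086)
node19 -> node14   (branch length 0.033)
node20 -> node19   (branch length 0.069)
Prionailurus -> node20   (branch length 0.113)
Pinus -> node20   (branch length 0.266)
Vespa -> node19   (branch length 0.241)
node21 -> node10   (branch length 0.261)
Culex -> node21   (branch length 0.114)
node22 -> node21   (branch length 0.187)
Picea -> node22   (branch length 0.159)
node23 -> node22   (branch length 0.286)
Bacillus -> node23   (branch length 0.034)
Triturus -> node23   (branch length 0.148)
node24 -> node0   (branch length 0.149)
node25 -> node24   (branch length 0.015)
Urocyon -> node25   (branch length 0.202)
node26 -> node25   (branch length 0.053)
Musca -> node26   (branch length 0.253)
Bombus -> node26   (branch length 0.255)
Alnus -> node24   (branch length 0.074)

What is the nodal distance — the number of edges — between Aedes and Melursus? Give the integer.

The MRCA of Aedes and Melursus is the node subtending ((Melursus,Escherichia),(((Zea,(Aedes,Gorilla)),(((Carpinus,Panthera),((Takifugu,Enhydra),Canis)),((Prionailurus,Pinus),Vespa))),(Culex,(Picea,(Bacillus,Triturus))))).
From Aedes up to that node: 5 branches. From Melursus up to the same node: 2 branches. Total: 5 + 2 = 7.

7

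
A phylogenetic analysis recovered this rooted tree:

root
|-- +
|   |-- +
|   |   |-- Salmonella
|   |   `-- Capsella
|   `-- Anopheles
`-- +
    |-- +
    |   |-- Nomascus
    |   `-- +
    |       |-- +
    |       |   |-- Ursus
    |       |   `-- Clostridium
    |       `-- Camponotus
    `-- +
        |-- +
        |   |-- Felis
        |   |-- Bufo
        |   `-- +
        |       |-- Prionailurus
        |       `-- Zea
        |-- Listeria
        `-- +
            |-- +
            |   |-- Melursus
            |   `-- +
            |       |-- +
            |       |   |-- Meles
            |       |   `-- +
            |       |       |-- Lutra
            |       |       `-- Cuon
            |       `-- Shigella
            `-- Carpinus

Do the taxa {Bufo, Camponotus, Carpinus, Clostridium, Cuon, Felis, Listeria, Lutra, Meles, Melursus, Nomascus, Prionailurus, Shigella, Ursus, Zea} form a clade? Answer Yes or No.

Yes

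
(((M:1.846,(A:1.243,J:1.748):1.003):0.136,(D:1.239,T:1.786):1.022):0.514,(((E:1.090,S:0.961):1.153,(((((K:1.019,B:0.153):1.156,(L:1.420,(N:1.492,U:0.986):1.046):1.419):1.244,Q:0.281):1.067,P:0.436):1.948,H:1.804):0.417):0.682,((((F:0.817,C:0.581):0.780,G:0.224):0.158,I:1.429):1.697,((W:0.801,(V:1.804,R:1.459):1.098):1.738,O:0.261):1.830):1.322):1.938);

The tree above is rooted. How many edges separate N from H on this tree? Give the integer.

7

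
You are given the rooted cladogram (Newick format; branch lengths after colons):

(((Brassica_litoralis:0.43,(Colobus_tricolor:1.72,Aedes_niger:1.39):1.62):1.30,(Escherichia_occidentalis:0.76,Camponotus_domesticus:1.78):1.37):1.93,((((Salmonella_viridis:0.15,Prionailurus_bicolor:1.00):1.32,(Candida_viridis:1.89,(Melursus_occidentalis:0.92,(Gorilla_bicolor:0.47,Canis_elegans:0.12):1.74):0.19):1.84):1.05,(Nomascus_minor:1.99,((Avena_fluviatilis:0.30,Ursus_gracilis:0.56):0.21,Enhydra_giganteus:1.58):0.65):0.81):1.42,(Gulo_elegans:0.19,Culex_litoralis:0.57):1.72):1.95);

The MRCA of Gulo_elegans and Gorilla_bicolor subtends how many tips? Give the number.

12

The MRCA of Gulo_elegans and Gorilla_bicolor is the node subtending ((((Salmonella_viridis,Prionailurus_bicolor),(Candida_viridis,(Melursus_occidentalis,(Gorilla_bicolor,Canis_elegans)))),(Nomascus_minor,((Avena_fluviatilis,Ursus_gracilis),Enhydra_giganteus))),(Gulo_elegans,Culex_litoralis)).
That clade contains 12 terminal taxa: Avena_fluviatilis, Candida_viridis, Canis_elegans, Culex_litoralis, Enhydra_giganteus, Gorilla_bicolor, Gulo_elegans, Melursus_occidentalis, Nomascus_minor, Prionailurus_bicolor, Salmonella_viridis, Ursus_gracilis.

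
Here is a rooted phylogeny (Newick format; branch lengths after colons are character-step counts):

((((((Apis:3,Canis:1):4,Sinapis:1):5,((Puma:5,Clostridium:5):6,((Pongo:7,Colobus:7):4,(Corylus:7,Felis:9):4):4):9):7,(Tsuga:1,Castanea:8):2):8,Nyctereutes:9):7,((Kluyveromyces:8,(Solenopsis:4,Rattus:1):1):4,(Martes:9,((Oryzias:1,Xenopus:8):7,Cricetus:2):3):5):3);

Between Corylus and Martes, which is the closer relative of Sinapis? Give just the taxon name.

The MRCA of Sinapis and Corylus subtends (((Apis,Canis),Sinapis),((Puma,Clostridium),((Pongo,Colobus),(Corylus,Felis)))) (9 taxa).
The MRCA of Sinapis and Martes is the root, subtending the entire tree (19 taxa).
The first is nested inside the second, so Sinapis shares a more recent common ancestor with Corylus.

Corylus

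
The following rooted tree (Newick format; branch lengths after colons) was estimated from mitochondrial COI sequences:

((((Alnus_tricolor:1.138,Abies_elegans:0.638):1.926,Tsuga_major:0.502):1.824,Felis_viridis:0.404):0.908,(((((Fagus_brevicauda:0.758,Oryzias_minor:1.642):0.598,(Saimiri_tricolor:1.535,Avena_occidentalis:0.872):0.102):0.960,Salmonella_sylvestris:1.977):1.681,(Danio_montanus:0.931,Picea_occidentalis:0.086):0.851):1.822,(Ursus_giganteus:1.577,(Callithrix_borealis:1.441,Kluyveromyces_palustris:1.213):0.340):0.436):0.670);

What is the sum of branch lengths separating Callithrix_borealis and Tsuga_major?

6.121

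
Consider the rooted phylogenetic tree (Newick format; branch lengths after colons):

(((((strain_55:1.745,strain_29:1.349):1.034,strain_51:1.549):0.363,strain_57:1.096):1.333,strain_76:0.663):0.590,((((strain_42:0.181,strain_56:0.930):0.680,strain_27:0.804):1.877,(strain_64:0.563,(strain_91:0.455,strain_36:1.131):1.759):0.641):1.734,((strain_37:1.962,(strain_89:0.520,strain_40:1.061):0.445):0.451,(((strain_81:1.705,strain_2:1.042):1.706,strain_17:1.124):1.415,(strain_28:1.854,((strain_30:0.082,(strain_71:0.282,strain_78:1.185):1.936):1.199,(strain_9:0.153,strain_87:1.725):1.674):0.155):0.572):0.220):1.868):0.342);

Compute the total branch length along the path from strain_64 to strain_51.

7.115

The path runs strain_64 → … → MRCA → … → strain_51; the MRCA is the root of the tree.
Branch lengths along that path: 0.563 + 0.641 + 1.734 + 0.342 + 0.590 + 1.333 + 0.363 + 1.549 = 7.115.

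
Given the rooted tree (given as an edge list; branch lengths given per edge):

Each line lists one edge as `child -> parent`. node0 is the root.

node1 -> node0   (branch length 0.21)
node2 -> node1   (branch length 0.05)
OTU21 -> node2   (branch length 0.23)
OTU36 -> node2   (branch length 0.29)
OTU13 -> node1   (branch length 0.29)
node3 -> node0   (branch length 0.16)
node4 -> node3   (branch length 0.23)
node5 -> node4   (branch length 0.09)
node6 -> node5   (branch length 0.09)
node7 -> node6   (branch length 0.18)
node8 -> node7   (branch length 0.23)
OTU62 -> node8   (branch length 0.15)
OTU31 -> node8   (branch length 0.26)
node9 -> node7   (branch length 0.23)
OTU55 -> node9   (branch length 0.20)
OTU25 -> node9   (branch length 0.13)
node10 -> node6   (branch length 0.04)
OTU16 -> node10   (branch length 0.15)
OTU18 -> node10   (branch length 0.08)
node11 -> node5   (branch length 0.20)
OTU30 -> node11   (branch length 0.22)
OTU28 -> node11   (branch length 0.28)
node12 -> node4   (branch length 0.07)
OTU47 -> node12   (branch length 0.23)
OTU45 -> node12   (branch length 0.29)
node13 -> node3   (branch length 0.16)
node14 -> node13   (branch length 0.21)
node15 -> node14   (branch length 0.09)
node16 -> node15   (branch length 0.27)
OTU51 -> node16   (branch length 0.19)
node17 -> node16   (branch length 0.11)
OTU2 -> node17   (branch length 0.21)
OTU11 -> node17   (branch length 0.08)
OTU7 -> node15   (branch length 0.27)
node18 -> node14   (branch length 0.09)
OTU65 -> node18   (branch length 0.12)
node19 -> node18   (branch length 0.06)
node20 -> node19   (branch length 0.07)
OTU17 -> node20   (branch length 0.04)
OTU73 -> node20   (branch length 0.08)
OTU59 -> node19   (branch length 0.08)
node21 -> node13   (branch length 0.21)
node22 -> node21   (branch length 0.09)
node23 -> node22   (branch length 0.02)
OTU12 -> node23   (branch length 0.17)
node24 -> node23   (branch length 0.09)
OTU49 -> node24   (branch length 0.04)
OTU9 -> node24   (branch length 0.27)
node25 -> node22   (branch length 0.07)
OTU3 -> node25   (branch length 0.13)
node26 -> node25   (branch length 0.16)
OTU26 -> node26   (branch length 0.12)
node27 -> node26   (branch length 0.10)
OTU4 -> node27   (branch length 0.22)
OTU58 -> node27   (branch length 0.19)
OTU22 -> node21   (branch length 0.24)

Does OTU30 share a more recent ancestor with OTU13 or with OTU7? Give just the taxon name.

The MRCA of OTU30 and OTU7 subtends ((((((OTU62,OTU31),(OTU55,OTU25)),(OTU16,OTU18)),(OTU30,OTU28)),(OTU47,OTU45)),((((OTU51,(OTU2,OTU11)),OTU7),(OTU65,((OTU17,OTU73),OTU59))),(((OTU12,(OTU49,OTU9)),(OTU3,(OTU26,(OTU4,OTU58)))),OTU22))) (26 taxa).
The MRCA of OTU30 and OTU13 is the root, subtending the entire tree (29 taxa).
The first is nested inside the second, so OTU30 shares a more recent common ancestor with OTU7.

OTU7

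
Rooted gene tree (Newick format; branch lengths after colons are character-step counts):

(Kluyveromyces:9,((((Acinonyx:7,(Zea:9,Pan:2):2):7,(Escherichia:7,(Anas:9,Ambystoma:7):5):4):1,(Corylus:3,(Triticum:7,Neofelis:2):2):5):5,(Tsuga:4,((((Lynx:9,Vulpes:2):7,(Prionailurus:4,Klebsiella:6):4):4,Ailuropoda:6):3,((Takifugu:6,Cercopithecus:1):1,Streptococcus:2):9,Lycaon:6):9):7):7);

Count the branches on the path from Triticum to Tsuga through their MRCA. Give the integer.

The MRCA of Triticum and Tsuga is the node subtending ((((Acinonyx,(Zea,Pan)),(Escherichia,(Anas,Ambystoma))),(Corylus,(Triticum,Neofelis))),(Tsuga,((((Lynx,Vulpes),(Prionailurus,Klebsiella)),Ailuropoda),((Takifugu,Cercopithecus),Streptococcus),Lycaon))).
From Triticum up to that node: 4 branches. From Tsuga up to the same node: 2 branches. Total: 4 + 2 = 6.

6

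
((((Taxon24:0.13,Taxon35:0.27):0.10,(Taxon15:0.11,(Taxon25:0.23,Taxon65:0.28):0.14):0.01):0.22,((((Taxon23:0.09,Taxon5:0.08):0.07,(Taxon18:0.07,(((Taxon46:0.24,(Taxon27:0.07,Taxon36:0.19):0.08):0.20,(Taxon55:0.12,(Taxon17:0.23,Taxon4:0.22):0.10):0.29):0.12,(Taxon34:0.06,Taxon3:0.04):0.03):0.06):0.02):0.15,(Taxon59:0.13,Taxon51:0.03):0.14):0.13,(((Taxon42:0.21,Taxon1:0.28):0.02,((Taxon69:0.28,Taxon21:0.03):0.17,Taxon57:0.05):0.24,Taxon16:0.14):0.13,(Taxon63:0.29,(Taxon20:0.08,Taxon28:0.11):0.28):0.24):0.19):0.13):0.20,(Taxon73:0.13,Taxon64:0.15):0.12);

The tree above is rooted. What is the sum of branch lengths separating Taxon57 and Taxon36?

1.56

The path runs Taxon57 → … → MRCA → … → Taxon36; the MRCA is the node subtending ((((Taxon23,Taxon5),(Taxon18,(((Taxon46,(Taxon27,Taxon36)),(Taxon55,(Taxon17,Taxon4))),(Taxon34,Taxon3)))),(Taxon59,Taxon51)),(((Taxon42,Taxon1),((Taxon69,Taxon21),Taxon57),Taxon16),(Taxon63,(Taxon20,Taxon28)))).
Branch lengths along that path: 0.05 + 0.24 + 0.13 + 0.19 + 0.13 + 0.15 + 0.02 + 0.06 + 0.12 + 0.20 + 0.08 + 0.19 = 1.56.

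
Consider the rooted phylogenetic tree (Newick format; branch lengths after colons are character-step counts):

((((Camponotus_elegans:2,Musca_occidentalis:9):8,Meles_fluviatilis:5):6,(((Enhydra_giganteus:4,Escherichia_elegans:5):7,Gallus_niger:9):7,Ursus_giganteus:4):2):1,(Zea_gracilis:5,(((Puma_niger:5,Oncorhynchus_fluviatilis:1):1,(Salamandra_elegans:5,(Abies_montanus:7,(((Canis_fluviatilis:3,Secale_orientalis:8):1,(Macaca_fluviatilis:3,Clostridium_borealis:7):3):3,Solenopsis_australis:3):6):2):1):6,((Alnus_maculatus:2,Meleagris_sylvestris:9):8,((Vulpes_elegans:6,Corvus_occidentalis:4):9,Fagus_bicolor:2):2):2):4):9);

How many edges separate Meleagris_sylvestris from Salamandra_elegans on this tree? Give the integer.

The MRCA of Meleagris_sylvestris and Salamandra_elegans is the node subtending (((Puma_niger,Oncorhynchus_fluviatilis),(Salamandra_elegans,(Abies_montanus,(((Canis_fluviatilis,Secale_orientalis),(Macaca_fluviatilis,Clostridium_borealis)),Solenopsis_australis)))),((Alnus_maculatus,Meleagris_sylvestris),((Vulpes_elegans,Corvus_occidentalis),Fagus_bicolor))).
From Meleagris_sylvestris up to that node: 3 branches. From Salamandra_elegans up to the same node: 3 branches. Total: 3 + 3 = 6.

6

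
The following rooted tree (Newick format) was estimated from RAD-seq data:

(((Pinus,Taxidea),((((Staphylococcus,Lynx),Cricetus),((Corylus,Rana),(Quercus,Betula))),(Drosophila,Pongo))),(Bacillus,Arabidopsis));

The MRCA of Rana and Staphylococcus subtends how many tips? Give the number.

7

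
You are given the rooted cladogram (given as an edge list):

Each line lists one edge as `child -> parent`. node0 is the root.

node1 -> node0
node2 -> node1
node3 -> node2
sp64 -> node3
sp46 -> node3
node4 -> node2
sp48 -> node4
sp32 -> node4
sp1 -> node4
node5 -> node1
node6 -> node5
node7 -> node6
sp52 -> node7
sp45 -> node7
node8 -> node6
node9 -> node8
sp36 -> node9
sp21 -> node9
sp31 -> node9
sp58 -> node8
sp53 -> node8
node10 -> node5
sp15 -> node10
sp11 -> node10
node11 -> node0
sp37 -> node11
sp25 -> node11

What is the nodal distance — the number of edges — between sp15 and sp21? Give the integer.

The MRCA of sp15 and sp21 is the node subtending (((sp52,sp45),((sp36,sp21,sp31),sp58,sp53)),(sp15,sp11)).
From sp15 up to that node: 2 branches. From sp21 up to the same node: 4 branches. Total: 2 + 4 = 6.

6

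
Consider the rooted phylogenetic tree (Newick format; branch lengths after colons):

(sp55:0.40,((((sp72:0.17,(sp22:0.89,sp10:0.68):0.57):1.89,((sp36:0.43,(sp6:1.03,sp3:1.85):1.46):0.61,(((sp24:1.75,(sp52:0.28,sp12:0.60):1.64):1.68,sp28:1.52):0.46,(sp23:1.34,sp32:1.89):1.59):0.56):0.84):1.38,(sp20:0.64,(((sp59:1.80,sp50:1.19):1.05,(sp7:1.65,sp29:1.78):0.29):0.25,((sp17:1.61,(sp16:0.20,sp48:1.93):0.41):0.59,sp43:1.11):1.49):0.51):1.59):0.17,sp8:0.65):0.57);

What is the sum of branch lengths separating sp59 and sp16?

5.79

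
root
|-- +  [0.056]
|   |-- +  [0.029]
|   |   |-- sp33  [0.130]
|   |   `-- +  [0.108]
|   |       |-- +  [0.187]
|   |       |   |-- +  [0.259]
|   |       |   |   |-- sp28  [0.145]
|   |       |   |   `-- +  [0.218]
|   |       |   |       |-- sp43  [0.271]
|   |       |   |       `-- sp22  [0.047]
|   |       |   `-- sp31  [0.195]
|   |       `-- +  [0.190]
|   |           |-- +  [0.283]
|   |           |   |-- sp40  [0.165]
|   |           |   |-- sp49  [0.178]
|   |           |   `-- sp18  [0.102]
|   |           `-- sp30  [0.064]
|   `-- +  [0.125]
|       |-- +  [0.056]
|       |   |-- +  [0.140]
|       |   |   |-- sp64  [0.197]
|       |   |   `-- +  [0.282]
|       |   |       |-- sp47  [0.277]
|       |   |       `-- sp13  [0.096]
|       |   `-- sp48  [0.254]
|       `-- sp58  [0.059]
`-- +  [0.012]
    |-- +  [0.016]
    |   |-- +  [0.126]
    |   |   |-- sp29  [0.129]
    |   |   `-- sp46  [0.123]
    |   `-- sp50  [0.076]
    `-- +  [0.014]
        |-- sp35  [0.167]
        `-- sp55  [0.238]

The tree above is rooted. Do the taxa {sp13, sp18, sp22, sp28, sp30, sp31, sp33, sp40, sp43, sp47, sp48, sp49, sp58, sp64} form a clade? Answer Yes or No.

Yes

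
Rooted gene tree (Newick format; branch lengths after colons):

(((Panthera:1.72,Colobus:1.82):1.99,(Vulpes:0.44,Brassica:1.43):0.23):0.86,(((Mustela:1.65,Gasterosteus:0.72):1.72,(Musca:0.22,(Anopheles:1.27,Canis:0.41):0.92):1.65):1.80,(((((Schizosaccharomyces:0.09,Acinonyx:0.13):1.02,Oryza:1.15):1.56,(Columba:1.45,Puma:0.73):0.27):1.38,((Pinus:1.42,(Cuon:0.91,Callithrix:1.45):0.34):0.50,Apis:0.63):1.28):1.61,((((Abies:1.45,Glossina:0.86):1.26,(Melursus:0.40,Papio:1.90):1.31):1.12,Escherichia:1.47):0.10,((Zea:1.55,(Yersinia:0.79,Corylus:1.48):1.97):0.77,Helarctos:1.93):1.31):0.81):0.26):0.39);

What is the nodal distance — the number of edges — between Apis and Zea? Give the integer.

7

The MRCA of Apis and Zea is the node subtending (((((Schizosaccharomyces,Acinonyx),Oryza),(Columba,Puma)),((Pinus,(Cuon,Callithrix)),Apis)),((((Abies,Glossina),(Melursus,Papio)),Escherichia),((Zea,(Yersinia,Corylus)),Helarctos))).
From Apis up to that node: 3 branches. From Zea up to the same node: 4 branches. Total: 3 + 4 = 7.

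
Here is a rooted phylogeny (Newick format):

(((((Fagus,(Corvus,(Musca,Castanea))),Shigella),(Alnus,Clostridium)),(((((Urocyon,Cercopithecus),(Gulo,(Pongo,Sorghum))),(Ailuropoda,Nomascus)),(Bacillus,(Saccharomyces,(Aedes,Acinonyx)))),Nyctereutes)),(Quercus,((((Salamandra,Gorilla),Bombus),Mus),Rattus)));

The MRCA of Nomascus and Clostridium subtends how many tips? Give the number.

The MRCA of Nomascus and Clostridium is the node subtending ((((Fagus,(Corvus,(Musca,Castanea))),Shigella),(Alnus,Clostridium)),(((((Urocyon,Cercopithecus),(Gulo,(Pongo,Sorghum))),(Ailuropoda,Nomascus)),(Bacillus,(Saccharomyces,(Aedes,Acinonyx)))),Nyctereutes)).
That clade contains 19 terminal taxa: Acinonyx, Aedes, Ailuropoda, Alnus, Bacillus, Castanea, Cercopithecus, Clostridium, Corvus, Fagus, Gulo, Musca, Nomascus, Nyctereutes, Pongo, Saccharomyces, Shigella, Sorghum, Urocyon.

19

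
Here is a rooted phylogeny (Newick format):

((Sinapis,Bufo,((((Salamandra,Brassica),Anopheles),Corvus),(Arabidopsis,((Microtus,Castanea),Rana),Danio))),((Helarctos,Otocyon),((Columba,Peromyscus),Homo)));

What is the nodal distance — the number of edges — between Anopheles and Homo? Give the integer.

8

The MRCA of Anopheles and Homo is the root of the tree.
From Anopheles up to that node: 5 branches. From Homo up to the same node: 3 branches. Total: 5 + 3 = 8.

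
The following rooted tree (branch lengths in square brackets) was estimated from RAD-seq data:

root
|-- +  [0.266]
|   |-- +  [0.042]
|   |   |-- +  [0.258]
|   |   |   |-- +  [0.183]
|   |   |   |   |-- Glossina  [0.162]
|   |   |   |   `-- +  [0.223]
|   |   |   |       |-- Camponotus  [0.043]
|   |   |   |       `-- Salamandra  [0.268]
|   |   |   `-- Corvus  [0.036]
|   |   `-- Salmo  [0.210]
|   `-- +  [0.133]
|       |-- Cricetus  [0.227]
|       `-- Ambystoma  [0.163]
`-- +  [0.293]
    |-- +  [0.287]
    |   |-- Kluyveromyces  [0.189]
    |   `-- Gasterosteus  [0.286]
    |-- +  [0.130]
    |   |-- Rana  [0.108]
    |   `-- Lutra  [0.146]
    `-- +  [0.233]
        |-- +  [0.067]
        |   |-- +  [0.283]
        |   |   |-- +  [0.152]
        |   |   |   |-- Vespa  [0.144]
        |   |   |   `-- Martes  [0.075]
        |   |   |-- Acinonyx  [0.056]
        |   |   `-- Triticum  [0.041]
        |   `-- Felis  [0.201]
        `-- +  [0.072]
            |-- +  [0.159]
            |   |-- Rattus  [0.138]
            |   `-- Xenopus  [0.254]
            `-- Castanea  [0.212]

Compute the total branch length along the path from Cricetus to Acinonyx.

1.558

The path runs Cricetus → … → MRCA → … → Acinonyx; the MRCA is the root of the tree.
Branch lengths along that path: 0.227 + 0.133 + 0.266 + 0.293 + 0.233 + 0.067 + 0.283 + 0.056 = 1.558.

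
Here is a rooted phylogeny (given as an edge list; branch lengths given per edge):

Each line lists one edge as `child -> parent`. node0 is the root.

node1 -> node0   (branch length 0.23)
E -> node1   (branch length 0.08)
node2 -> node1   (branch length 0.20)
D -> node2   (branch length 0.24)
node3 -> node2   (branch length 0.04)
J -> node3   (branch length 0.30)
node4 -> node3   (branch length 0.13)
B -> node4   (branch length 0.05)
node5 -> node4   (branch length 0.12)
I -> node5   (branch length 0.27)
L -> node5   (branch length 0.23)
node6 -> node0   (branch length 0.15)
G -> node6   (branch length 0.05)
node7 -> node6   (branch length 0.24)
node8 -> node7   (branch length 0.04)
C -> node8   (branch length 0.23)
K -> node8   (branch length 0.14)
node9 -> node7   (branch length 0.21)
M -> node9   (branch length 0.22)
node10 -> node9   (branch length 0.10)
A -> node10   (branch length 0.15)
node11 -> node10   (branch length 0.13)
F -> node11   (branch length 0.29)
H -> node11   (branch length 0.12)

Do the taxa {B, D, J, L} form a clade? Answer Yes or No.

The MRCA of the listed taxa subtends (D,(J,(B,(I,L)))).
That clade also contains I, which is not in the proposed group, so the group is not monophyletic.

No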